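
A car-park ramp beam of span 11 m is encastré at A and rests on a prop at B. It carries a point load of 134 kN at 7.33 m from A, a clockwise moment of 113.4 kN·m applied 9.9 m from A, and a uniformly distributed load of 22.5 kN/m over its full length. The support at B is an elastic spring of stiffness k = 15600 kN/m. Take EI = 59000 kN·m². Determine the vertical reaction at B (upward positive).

R_B = 176 kN

Release the roller at B. Primary structure: cantilever fixed at A.
Deflection at B on the released cantilever, summing each load's contribution:
  point load 134 at a = 7.33: Pa²(3L − a)/(6EI) = 30803/EI
  clockwise couple 113.4 at a = 9.9: M₀a(2L − a)/(2EI) = 6792/EI
  UDL 22.5: wL⁴/(8EI) = 41178/EI
  δ_0 = 78773/EI
Flexibility coefficient — unit upward force at B: δ_{BB} = L³/(3EI) = 443.7/EI.
With EI = 59000 kN·m²: δ_0 = 1.3351 m and δ_{BB} = 0.00752 m/kN.
Compatibility — the spring shortens by R_B/k under the reaction it provides: δ_0 − R_B·δ_{BB} = R_B/k. With 1/k = 0.000064 m/kN, R_B = δ_0 / (δ_{BB} + 1/k) = 1.3351 / (0.00752 + 0.000064) = 176 kN.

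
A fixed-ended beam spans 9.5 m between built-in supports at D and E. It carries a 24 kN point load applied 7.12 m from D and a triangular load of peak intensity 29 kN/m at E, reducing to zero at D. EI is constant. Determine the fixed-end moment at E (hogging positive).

Take the two fixed-end moments M_D, M_E as redundants; the released structure is the simple span DE.
On the primary (simply-supported) span, the end slopes from the loading are:
  at D: point load 24 at a = 7.12: Pab(L + b)/(6LEI) = 84.76/EI
  at E: point load 24 at a = 7.12: Pab(L + a)/(6LEI) = 118.6/EI
  at D: triangular load, peak 29: 7w₀L³/(360EI) = 483.5/EI
  at E: triangular load, peak 29: w₀L³/(45EI) = 552.5/EI
  θ_D0 = 568.2/EI,  θ_E0 = 671.1/EI
Flexibility coefficients: a unit moment at one end gives L/(3EI) there and L/(6EI) at the far end, so f₁₁ = f₂₂ = 3.167/EI and f₁₂ = f₂₁ = 1.583/EI.
Compatibility — zero rotation at each built-in end:
  3.167 M_D + 1.583 M_E = 568.2
  1.583 M_D + 3.167 M_E = 671.1
Solving the pair gives M_D = 97.97 kN·m and M_E = 162.9 kN·m (hogging).

M_E = 162.9 kN·m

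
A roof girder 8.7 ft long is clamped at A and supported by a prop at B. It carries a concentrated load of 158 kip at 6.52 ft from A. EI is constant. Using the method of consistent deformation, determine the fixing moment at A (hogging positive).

M_A = 161.4 kip·ft

Choose R_B as the redundant. The primary structure is the cantilever fixed at A.
Downward deflection at the released point B due to the loads:
  point load 158 at a = 6.52: Pa²(3L − a)/(6EI) = 21919/EI
Tip deflection under a unit load at B: L³/(3EI) = 219.5/EI.
The prop prevents deflection at B: R_B = δ_0/δ_{BB} = 21919/219.5 = 99.86 kip.
Moment equilibrium about A: M_A = Σ(load moments about A) − R_B·L = 1030 − 99.86×8.7 = 161.4 kip·ft.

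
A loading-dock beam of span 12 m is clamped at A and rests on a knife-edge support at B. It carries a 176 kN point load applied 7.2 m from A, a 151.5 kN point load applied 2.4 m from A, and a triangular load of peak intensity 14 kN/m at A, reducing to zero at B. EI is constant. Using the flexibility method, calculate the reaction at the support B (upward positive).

Release the roller at B. Primary structure: cantilever fixed at A.
Primary-structure tip deflection at B by superposition:
  point load 176 at a = 7.2: Pa²(3L − a)/(6EI) = 43794/EI
  point load 151.5 at a = 2.4: Pa²(3L − a)/(6EI) = 4887/EI
  triangular load, peak 14 at the fixed end: w₀L⁴/(30EI) = 9677/EI
  δ_0 = 58358/EI
Flexibility coefficient — unit upward force at B: δ_{BB} = L³/(3EI) = 576/EI.
Compatibility at B: δ_0 − R_B·δ_{BB} = 0, so R_B = 58358/576 = 101.3 kN.

R_B = 101.3 kN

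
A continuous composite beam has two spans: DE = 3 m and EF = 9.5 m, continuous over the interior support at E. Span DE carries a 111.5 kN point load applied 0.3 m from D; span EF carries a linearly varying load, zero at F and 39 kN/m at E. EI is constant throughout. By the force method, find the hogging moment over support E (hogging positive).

M_E = 182.3 kN·m

Insert a hinge at E; M_E is the redundant, and each span becomes simply supported.
Discontinuity in slope at E on the released structure — sum the simple-span end rotations:
  span DE: point load 111.5 at a = 0.3: Pab(L + a)/(6LEI) = 16.56/EI
  span EF: triangular load, peak 39: w₀L³/(45EI) = 743.1/EI
  relative rotation θ_0 = (16.56 + 743.1)/EI = 759.6/EI
A unit hogging moment at E produces rotation L₁/(3EI) + L₂/(3EI) = 4.167/EI.
Slope continuity at E: θ_0 = M_E·4.167/EI, so M_E = 759.6/4.167 = 182.3 kN·m (hogging).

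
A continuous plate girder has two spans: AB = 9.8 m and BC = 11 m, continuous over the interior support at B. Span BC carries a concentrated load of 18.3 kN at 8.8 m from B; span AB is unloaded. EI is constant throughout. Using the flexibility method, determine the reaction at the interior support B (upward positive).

Insert a hinge at B; M_B is the redundant, and each span becomes simply supported.
Rotations at B on the released spans (each span's end-slope, ×1/EI):
  span BC: point load 18.3 at a = 8.8: Pab(L + b)/(6LEI) = 70.86/EI
  relative rotation θ_0 = (0 + 70.86)/EI = 70.86/EI
A unit hogging moment at B produces rotation L₁/(3EI) + L₂/(3EI) = 6.933/EI.
Slope continuity at B: θ_0 = M_B·6.933/EI, so M_B = 70.86/6.933 = 10.22 kN·m (hogging).
Span AB, ΣM about A with M_B applied at B: R_B^{AB}·9.8 = 0 + 10.22, so R_B^{AB} = 1.043 kN and R_A = 0 − 1.043 = -1.043 kN.
Span BC, ΣM about C: R_B^{BC}·11 = 40.26 + 10.22, so R_B^{BC} = 4.589 kN and R_C = 18.3 − 4.589 = 13.71 kN.
R_B = 1.043 + 4.589 = 5.632 kN.

R_B = 5.632 kN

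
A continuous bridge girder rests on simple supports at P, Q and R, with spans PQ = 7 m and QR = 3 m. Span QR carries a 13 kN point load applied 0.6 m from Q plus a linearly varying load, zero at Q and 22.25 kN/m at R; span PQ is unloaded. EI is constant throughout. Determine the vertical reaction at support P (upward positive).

Insert a hinge at Q; M_Q is the redundant, and each span becomes simply supported.
Discontinuity in slope at Q on the released structure — sum the simple-span end rotations:
  span QR: point load 13 at a = 0.6: Pab(L + b)/(6LEI) = 5.616/EI
  span QR: triangular load, peak 22.25: 7w₀L³/(360EI) = 11.68/EI
  relative rotation θ_0 = (0 + 17.3)/EI = 17.3/EI
A unit hogging moment at Q produces rotation L₁/(3EI) + L₂/(3EI) = 3.333/EI.
Compatibility: M_Q·(L₁+L₂)/(3EI) = θ_0, giving M_Q = 5.189 kN·m (hogging).
Span PQ, ΣM about P with M_Q applied at Q: R_Q^{PQ}·7 = 0 + 5.189, so R_Q^{PQ} = 0.7413 kN and R_P = 0 − 0.7413 = -0.7413 kN.

R_P = -0.7413 kN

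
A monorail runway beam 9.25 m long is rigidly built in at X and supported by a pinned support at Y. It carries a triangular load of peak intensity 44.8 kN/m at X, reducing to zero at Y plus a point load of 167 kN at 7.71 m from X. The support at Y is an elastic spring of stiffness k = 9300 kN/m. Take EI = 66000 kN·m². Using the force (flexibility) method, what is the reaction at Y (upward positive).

Choose R_Y as the redundant. The primary structure is the cantilever fixed at X.
Deflection at Y on the released cantilever, summing each load's contribution:
  triangular load, peak 44.8 at the fixed end: w₀L⁴/(30EI) = 10933/EI
  point load 167 at a = 7.71: Pa²(3L − a)/(6EI) = 33157/EI
  δ_0 = 44089/EI
Tip deflection under a unit load at Y: L³/(3EI) = 263.8/EI.
With EI = 66000 kN·m²: δ_0 = 0.66802 m and δ_{YY} = 0.003997 m/kN.
Compatibility — the spring shortens by R_Y/k under the reaction it provides: δ_0 − R_Y·δ_{YY} = R_Y/k. With 1/k = 0.000108 m/kN, R_Y = δ_0 / (δ_{YY} + 1/k) = 0.66802 / (0.003997 + 0.000108) = 162.7 kN.

R_Y = 162.7 kN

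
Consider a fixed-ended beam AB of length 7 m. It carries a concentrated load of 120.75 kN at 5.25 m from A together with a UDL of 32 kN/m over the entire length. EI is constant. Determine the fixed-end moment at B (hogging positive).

Take the two fixed-end moments M_A, M_B as redundants; the released structure is the simple span AB.
On the primary (simply-supported) span, the end slopes from the loading are:
  at A: point load 120.75 at a = 5.25: Pab(L + b)/(6LEI) = 231.1/EI
  at B: point load 120.75 at a = 5.25: Pab(L + a)/(6LEI) = 323.6/EI
  at A: UDL 32: wL³/(24EI) = 457.3/EI
  at B: UDL 32: wL³/(24EI) = 457.3/EI
  θ_A0 = 688.5/EI,  θ_B0 = 780.9/EI
Flexibility coefficients: a unit moment at one end gives L/(3EI) there and L/(6EI) at the far end, so f₁₁ = f₂₂ = 2.333/EI and f₁₂ = f₂₁ = 1.167/EI.
Compatibility — zero rotation at each built-in end:
  2.333 M_A + 1.167 M_B = 688.5
  1.167 M_A + 2.333 M_B = 780.9
Solving the pair gives M_A = 170.3 kN·m and M_B = 249.5 kN·m (hogging).

M_B = 249.5 kN·m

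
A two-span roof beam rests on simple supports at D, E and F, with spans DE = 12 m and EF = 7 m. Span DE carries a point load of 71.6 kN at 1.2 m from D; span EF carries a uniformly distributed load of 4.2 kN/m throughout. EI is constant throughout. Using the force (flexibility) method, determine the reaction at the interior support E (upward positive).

Release continuity at E by inserting a hinge; the redundant is the internal moment M_E. The primary structure is two simply-supported spans DE and EF.
Rotations at E on the released spans (each span's end-slope, ×1/EI):
  span DE: point load 71.6 at a = 1.2: Pab(L + a)/(6LEI) = 170.1/EI
  span EF: UDL 4.2: wL³/(24EI) = 60.02/EI
  relative rotation θ_0 = (170.1 + 60.02)/EI = 230.1/EI
A unit hogging moment at E produces rotation L₁/(3EI) + L₂/(3EI) = 6.333/EI.
Compatibility: M_E·(L₁+L₂)/(3EI) = θ_0, giving M_E = 36.34 kN·m (hogging).
Span DE, ΣM about D with M_E applied at E: R_E^{DE}·12 = 85.92 + 36.34, so R_E^{DE} = 10.19 kN and R_D = 71.6 − 10.19 = 61.41 kN.
Span EF, ΣM about F: R_E^{EF}·7 = 102.9 + 36.34, so R_E^{EF} = 19.89 kN and R_F = 29.4 − 19.89 = 9.509 kN.
R_E = 10.19 + 19.89 = 30.08 kN.

R_E = 30.08 kN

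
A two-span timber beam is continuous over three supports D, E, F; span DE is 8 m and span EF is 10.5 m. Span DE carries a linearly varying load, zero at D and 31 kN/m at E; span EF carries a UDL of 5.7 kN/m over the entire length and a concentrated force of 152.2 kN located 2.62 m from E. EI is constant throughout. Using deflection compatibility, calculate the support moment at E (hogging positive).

Take M_E as the redundant. Released structure: two simple spans DE and EF with a hinge at E.
Discontinuity in slope at E on the released structure — sum the simple-span end rotations:
  span DE: triangular load, peak 31: w₀L³/(45EI) = 352.7/EI
  span EF: UDL 5.7: wL³/(24EI) = 274.9/EI
  span EF: point load 152.2 at a = 2.62: Pab(L + b)/(6LEI) = 916.7/EI
  relative rotation θ_0 = (352.7 + 1192)/EI = 1544/EI
A unit hogging moment at E produces rotation L₁/(3EI) + L₂/(3EI) = 6.167/EI.
Compatibility: M_E·(L₁+L₂)/(3EI) = θ_0, giving M_E = 250.4 kN·m (hogging).

M_E = 250.4 kN·m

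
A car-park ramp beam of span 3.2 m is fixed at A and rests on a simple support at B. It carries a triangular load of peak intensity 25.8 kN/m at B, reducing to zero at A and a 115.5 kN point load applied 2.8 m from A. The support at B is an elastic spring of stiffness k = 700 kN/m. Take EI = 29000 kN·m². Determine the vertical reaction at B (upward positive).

Release the roller at B. Primary structure: cantilever fixed at A.
Downward deflection at the released point B due to the loads:
  triangular load, peak 25.8 at the free end: 11w₀L⁴/(120EI) = 248/EI
  point load 115.5 at a = 2.8: Pa²(3L − a)/(6EI) = 1026/EI
  δ_0 = 1274/EI
Tip deflection under a unit load at B: L³/(3EI) = 10.92/EI.
With EI = 29000 kN·m²: δ_0 = 0.043939 m and δ_{BB} = 0.000377 m/kN.
Compatibility — the spring shortens by R_B/k under the reaction it provides: δ_0 − R_B·δ_{BB} = R_B/k. With 1/k = 0.001429 m/kN, R_B = δ_0 / (δ_{BB} + 1/k) = 0.043939 / (0.000377 + 0.001429) = 24.34 kN.

R_B = 24.34 kN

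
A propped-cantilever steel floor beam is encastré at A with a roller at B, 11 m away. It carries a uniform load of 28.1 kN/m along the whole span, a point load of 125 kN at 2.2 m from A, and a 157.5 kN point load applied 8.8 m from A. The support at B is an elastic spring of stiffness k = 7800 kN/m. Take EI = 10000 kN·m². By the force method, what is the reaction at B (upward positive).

R_B = 233.1 kN

Remove the prop at B; the released (primary) structure is a cantilever built in at A.
Downward deflection at the released point B due to the loads:
  UDL 28.1: wL⁴/(8EI) = 51427/EI
  point load 125 at a = 2.2: Pa²(3L − a)/(6EI) = 3106/EI
  point load 157.5 at a = 8.8: Pa²(3L − a)/(6EI) = 49194/EI
  δ_0 = 103726/EI
Tip deflection under a unit load at B: L³/(3EI) = 443.7/EI.
With EI = 10000 kN·m²: δ_0 = 10.373 m and δ_{BB} = 0.044367 m/kN.
Compatibility — the spring shortens by R_B/k under the reaction it provides: δ_0 − R_B·δ_{BB} = R_B/k. With 1/k = 0.000128 m/kN, R_B = δ_0 / (δ_{BB} + 1/k) = 10.373 / (0.044367 + 0.000128) = 233.1 kN.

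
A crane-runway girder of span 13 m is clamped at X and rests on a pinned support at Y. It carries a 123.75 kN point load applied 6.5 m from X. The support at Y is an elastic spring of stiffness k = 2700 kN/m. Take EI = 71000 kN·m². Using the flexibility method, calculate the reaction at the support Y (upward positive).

Take the reaction at Y as the redundant and release it; the primary structure is a cantilever fixed at X.
Free-end deflection of the primary structure under the applied loading (downward +):
  point load 123.75 at a = 6.5: Pa²(3L − a)/(6EI) = 28321/EI
Flexibility coefficient — unit upward force at Y: δ_{YY} = L³/(3EI) = 732.3/EI.
With EI = 71000 kN·m²: δ_0 = 0.39888 m and δ_{YY} = 0.010315 m/kN.
Compatibility — the spring shortens by R_Y/k under the reaction it provides: δ_0 − R_Y·δ_{YY} = R_Y/k. With 1/k = 0.00037 m/kN, R_Y = δ_0 / (δ_{YY} + 1/k) = 0.39888 / (0.010315 + 0.00037) = 37.33 kN.

R_Y = 37.33 kN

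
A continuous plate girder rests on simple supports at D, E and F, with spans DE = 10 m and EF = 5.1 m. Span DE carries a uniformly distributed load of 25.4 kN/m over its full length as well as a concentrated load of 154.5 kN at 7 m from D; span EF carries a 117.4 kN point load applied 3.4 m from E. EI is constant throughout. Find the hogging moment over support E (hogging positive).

M_E = 422.9 kN·m

Take M_E as the redundant. Released structure: two simple spans DE and EF with a hinge at E.
Discontinuity in slope at E on the released structure — sum the simple-span end rotations:
  span DE: UDL 25.4: wL³/(24EI) = 1058/EI
  span DE: point load 154.5 at a = 7: Pab(L + a)/(6LEI) = 919.3/EI
  span EF: point load 117.4 at a = 3.4: Pab(L + b)/(6LEI) = 150.8/EI
  relative rotation θ_0 = (1978 + 150.8)/EI = 2128/EI
A unit hogging moment at E produces rotation L₁/(3EI) + L₂/(3EI) = 5.033/EI.
Slope continuity at E: θ_0 = M_E·5.033/EI, so M_E = 2128/5.033 = 422.9 kN·m (hogging).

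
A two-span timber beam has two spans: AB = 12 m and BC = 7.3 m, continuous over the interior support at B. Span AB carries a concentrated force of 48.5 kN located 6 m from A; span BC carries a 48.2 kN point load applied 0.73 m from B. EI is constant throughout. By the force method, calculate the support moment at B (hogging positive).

M_B = 79.23 kN·m

Take M_B as the redundant. Released structure: two simple spans AB and BC with a hinge at B.
Discontinuity in slope at B on the released structure — sum the simple-span end rotations:
  span AB: point load 48.5 at a = 6: Pab(L + a)/(6LEI) = 436.5/EI
  span BC: point load 48.2 at a = 0.73: Pab(L + b)/(6LEI) = 73.2/EI
  relative rotation θ_0 = (436.5 + 73.2)/EI = 509.7/EI
A unit hogging moment at B produces rotation L₁/(3EI) + L₂/(3EI) = 6.433/EI.
Compatibility: M_B·(L₁+L₂)/(3EI) = θ_0, giving M_B = 79.23 kN·m (hogging).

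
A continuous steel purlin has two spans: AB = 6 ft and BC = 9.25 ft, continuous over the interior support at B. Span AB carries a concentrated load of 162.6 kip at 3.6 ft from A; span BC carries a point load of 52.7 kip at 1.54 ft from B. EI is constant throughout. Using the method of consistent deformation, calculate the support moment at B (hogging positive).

M_B = 111.3 kip·ft

Release continuity at B by inserting a hinge; the redundant is the internal moment M_B. The primary structure is two simply-supported spans AB and BC.
Discontinuity in slope at B on the released structure — sum the simple-span end rotations:
  span AB: point load 162.6 at a = 3.6: Pab(L + a)/(6LEI) = 374.6/EI
  span BC: point load 52.7 at a = 1.54: Pab(L + b)/(6LEI) = 191.2/EI
  relative rotation θ_0 = (374.6 + 191.2)/EI = 565.8/EI
A unit hogging moment at B produces rotation L₁/(3EI) + L₂/(3EI) = 5.083/EI.
Compatibility: M_B·(L₁+L₂)/(3EI) = θ_0, giving M_B = 111.3 kip·ft (hogging).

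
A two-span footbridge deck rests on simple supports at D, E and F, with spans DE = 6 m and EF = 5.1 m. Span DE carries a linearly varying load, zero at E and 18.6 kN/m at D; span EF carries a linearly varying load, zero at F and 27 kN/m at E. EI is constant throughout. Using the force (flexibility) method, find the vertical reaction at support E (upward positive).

R_E = 79.96 kN

Insert a hinge at E; M_E is the redundant, and each span becomes simply supported.
Rotations at E on the released spans (each span's end-slope, ×1/EI):
  span DE: triangular load, peak 18.6: 7w₀L³/(360EI) = 78.12/EI
  span EF: triangular load, peak 27: w₀L³/(45EI) = 79.59/EI
  relative rotation θ_0 = (78.12 + 79.59)/EI = 157.7/EI
A unit hogging moment at E produces rotation L₁/(3EI) + L₂/(3EI) = 3.7/EI.
Compatibility: M_E·(L₁+L₂)/(3EI) = θ_0, giving M_E = 42.62 kN·m (hogging).
Span DE, ΣM about D with M_E applied at E: R_E^{DE}·6 = 111.6 + 42.62, so R_E^{DE} = 25.7 kN and R_D = 55.8 − 25.7 = 30.1 kN.
Span EF, ΣM about F: R_E^{EF}·5.1 = 234.1 + 42.62, so R_E^{EF} = 54.26 kN and R_F = 68.85 − 54.26 = 14.59 kN.
R_E = 25.7 + 54.26 = 79.96 kN.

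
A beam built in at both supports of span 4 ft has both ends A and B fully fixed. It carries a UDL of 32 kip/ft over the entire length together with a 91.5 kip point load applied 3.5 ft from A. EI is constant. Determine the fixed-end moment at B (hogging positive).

M_B = 77.69 kip·ft

Take the two fixed-end moments M_A, M_B as redundants; the released structure is the simple span AB.
On the primary (simply-supported) span, the end slopes from the loading are:
  at A: UDL 32: wL³/(24EI) = 85.33/EI
  at B: UDL 32: wL³/(24EI) = 85.33/EI
  at A: point load 91.5 at a = 3.5: Pab(L + b)/(6LEI) = 30.02/EI
  at B: point load 91.5 at a = 3.5: Pab(L + a)/(6LEI) = 50.04/EI
  θ_A0 = 115.4/EI,  θ_B0 = 135.4/EI
Flexibility coefficients: a unit moment at one end gives L/(3EI) there and L/(6EI) at the far end, so f₁₁ = f₂₂ = 1.333/EI and f₁₂ = f₂₁ = 0.6667/EI.
Compatibility — zero rotation at each built-in end:
  1.333 M_A + 0.6667 M_B = 115.4
  0.6667 M_A + 1.333 M_B = 135.4
Solving the pair gives M_A = 47.67 kip·ft and M_B = 77.69 kip·ft (hogging).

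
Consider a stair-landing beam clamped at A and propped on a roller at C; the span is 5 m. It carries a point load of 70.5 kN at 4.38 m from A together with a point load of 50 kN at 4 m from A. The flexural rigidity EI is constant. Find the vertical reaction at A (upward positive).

Choose R_C as the redundant. The primary structure is the cantilever fixed at A.
Downward deflection at the released point C due to the loads:
  point load 70.5 at a = 4.38: Pa²(3L − a)/(6EI) = 2394/EI
  point load 50 at a = 4: Pa²(3L − a)/(6EI) = 1467/EI
  δ_0 = 3861/EI
Flexibility coefficient — unit upward force at C: δ_{CC} = L³/(3EI) = 41.67/EI.
The prop prevents deflection at C: R_C = δ_0/δ_{CC} = 3861/41.67 = 92.65 kN.
Vertical equilibrium: R_A = ΣP − R_C = 120.5 − 92.65 = 27.85 kN.

R_A = 27.85 kN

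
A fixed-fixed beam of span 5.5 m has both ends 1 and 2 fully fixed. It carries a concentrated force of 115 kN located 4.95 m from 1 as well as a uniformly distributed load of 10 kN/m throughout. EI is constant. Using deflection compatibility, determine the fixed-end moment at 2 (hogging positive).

M_2 = 76.44 kN·m

Take the two fixed-end moments M_1, M_2 as redundants; the released structure is the simple span 12.
Simple-span end rotations at 1 and 2 under the given loads:
  at 1: point load 115 at a = 4.95: Pab(L + b)/(6LEI) = 57.4/EI
  at 2: point load 115 at a = 4.95: Pab(L + a)/(6LEI) = 99.14/EI
  at 1: UDL 10: wL³/(24EI) = 69.32/EI
  at 2: UDL 10: wL³/(24EI) = 69.32/EI
  θ_10 = 126.7/EI,  θ_20 = 168.5/EI
Flexibility coefficients: a unit moment at one end gives L/(3EI) there and L/(6EI) at the far end, so f₁₁ = f₂₂ = 1.833/EI and f₁₂ = f₂₁ = 0.9167/EI.
Compatibility — zero rotation at each built-in end:
  1.833 M_1 + 0.9167 M_2 = 126.7
  0.9167 M_1 + 1.833 M_2 = 168.5
Solving the pair gives M_1 = 30.9 kN·m and M_2 = 76.44 kN·m (hogging).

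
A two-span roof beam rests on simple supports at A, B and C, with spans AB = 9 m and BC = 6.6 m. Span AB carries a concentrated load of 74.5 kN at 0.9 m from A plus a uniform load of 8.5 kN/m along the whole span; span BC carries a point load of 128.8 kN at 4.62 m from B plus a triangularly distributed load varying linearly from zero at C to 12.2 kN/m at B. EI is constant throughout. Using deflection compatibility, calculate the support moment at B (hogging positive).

M_B = 132.9 kN·m

Insert a hinge at B; M_B is the redundant, and each span becomes simply supported.
Discontinuity in slope at B on the released structure — sum the simple-span end rotations:
  span AB: point load 74.5 at a = 0.9: Pab(L + a)/(6LEI) = 99.57/EI
  span AB: UDL 8.5: wL³/(24EI) = 258.2/EI
  span BC: point load 128.8 at a = 4.62: Pab(L + b)/(6LEI) = 255.3/EI
  span BC: triangular load, peak 12.2: w₀L³/(45EI) = 77.94/EI
  relative rotation θ_0 = (357.8 + 333.2)/EI = 691/EI
A unit hogging moment at B produces rotation L₁/(3EI) + L₂/(3EI) = 5.2/EI.
Compatibility: M_B·(L₁+L₂)/(3EI) = θ_0, giving M_B = 132.9 kN·m (hogging).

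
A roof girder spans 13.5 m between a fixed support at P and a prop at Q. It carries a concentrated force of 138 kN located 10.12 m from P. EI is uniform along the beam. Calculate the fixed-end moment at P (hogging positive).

Remove the prop at Q; the released (primary) structure is a cantilever built in at P.
Free-end deflection of the primary structure under the applied loading (downward +):
  point load 138 at a = 10.12: Pa²(3L − a)/(6EI) = 71561/EI
Flexibility coefficient — unit upward force at Q: δ_{QQ} = L³/(3EI) = 820.1/EI.
Compatibility at Q: δ_0 − R_Q·δ_{QQ} = 0, so R_Q = 71561/820.1 = 87.26 kN.
Moment equilibrium about P: M_P = Σ(load moments about P) − R_Q·L = 1397 − 87.26×13.5 = 218.6 kN·m.

M_P = 218.6 kN·m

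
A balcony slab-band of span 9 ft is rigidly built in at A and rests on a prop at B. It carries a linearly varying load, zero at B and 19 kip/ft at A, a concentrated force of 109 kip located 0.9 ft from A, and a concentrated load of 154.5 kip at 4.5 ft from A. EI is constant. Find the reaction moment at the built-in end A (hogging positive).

M_A = 447.2 kip·ft

Remove the prop at B; the released (primary) structure is a cantilever built in at A.
Downward deflection at the released point B due to the loads:
  triangular load, peak 19 at the fixed end: w₀L⁴/(30EI) = 4155/EI
  point load 109 at a = 0.9: Pa²(3L − a)/(6EI) = 384.1/EI
  point load 154.5 at a = 4.5: Pa²(3L − a)/(6EI) = 11732/EI
  δ_0 = 16272/EI
Flexibility coefficient — unit upward force at B: δ_{BB} = L³/(3EI) = 243/EI.
Compatibility at B: δ_0 − R_B·δ_{BB} = 0, so R_B = 16272/243 = 66.96 kip.
Moment equilibrium about A: M_A = Σ(load moments about A) − R_B·L = 1050 − 66.96×9 = 447.2 kip·ft.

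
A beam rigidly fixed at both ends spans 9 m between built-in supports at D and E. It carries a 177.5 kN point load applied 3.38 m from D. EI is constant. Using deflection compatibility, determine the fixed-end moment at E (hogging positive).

M_E = 140.7 kN·m

Take the two fixed-end moments M_D, M_E as redundants; the released structure is the simple span DE.
End rotations of the released simple span under the applied load (×1/EI):
  at D: point load 177.5 at a = 3.38: Pab(L + b)/(6LEI) = 912.9/EI
  at E: point load 177.5 at a = 3.38: Pab(L + a)/(6LEI) = 773/EI
  θ_D0 = 912.9/EI,  θ_E0 = 773/EI
Flexibility coefficients: a unit moment at one end gives L/(3EI) there and L/(6EI) at the far end, so f₁₁ = f₂₂ = 3/EI and f₁₂ = f₂₁ = 1.5/EI.
Compatibility — zero rotation at each built-in end:
  3 M_D + 1.5 M_E = 912.9
  1.5 M_D + 3 M_E = 773
Solving the pair gives M_D = 233.9 kN·m and M_E = 140.7 kN·m (hogging).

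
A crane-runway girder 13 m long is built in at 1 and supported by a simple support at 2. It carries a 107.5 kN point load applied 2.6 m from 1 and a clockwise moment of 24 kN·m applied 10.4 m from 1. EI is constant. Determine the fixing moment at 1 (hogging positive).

M_1 = 190.7 kN·m

Choose R_2 as the redundant. The primary structure is the cantilever fixed at 1.
Free-end deflection of the primary structure under the applied loading (downward +):
  point load 107.5 at a = 2.6: Pa²(3L − a)/(6EI) = 4409/EI
  clockwise couple 24 at a = 10.4: M₀a(2L − a)/(2EI) = 1947/EI
  δ_0 = 6356/EI
Tip deflection under a unit load at 2: L³/(3EI) = 732.3/EI.
The prop prevents deflection at 2: R_2 = δ_0/δ_{22} = 6356/732.3 = 8.678 kN.
Moment equilibrium about 1: M_1 = Σ(load moments about 1) − R_2·L = 303.5 − 8.678×13 = 190.7 kN·m.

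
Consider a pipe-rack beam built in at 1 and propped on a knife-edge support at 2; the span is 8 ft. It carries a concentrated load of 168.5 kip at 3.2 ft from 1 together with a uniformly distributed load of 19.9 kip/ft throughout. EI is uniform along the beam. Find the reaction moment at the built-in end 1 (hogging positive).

M_1 = 418 kip·ft

Choose R_2 as the redundant. The primary structure is the cantilever fixed at 1.
Deflection at 2 on the released cantilever, summing each load's contribution:
  point load 168.5 at a = 3.2: Pa²(3L − a)/(6EI) = 5982/EI
  UDL 19.9: wL⁴/(8EI) = 10189/EI
  δ_0 = 16170/EI
Tip deflection under a unit load at 2: L³/(3EI) = 170.7/EI.
The prop prevents deflection at 2: R_2 = δ_0/δ_{22} = 16170/170.7 = 94.75 kip.
Moment equilibrium about 1: M_1 = Σ(load moments about 1) − R_2·L = 1176 − 94.75×8 = 418 kip·ft.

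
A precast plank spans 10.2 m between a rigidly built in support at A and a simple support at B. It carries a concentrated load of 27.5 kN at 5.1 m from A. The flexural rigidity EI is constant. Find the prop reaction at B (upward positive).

Take the reaction at B as the redundant and release it; the primary structure is a cantilever fixed at A.
Deflection at B on the released cantilever, summing each load's contribution:
  point load 27.5 at a = 5.1: Pa²(3L − a)/(6EI) = 3040/EI
Flexibility coefficient — unit upward force at B: δ_{BB} = L³/(3EI) = 353.7/EI.
The prop prevents deflection at B: R_B = δ_0/δ_{BB} = 3040/353.7 = 8.594 kN.

R_B = 8.594 kN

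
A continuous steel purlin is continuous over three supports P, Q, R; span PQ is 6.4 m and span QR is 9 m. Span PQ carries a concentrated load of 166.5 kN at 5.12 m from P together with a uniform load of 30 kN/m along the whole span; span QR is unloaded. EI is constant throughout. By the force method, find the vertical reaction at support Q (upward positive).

Release continuity at Q by inserting a hinge; the redundant is the internal moment M_Q. The primary structure is two simply-supported spans PQ and QR.
Discontinuity in slope at Q on the released structure — sum the simple-span end rotations:
  span PQ: point load 166.5 at a = 5.12: Pab(L + a)/(6LEI) = 327.4/EI
  span PQ: UDL 30: wL³/(24EI) = 327.7/EI
  relative rotation θ_0 = (655 + 0)/EI = 655/EI
A unit hogging moment at Q produces rotation L₁/(3EI) + L₂/(3EI) = 5.133/EI.
Compatibility: M_Q·(L₁+L₂)/(3EI) = θ_0, giving M_Q = 127.6 kN·m (hogging).
Span PQ, ΣM about P with M_Q applied at Q: R_Q^{PQ}·6.4 = 1467 + 127.6, so R_Q^{PQ} = 249.1 kN and R_P = 358.5 − 249.1 = 109.4 kN.
Span QR, ΣM about R: R_Q^{QR}·9 = 0 + 127.6, so R_Q^{QR} = 14.18 kN and R_R = 0 − 14.18 = -14.18 kN.
R_Q = 249.1 + 14.18 = 263.3 kN.

R_Q = 263.3 kN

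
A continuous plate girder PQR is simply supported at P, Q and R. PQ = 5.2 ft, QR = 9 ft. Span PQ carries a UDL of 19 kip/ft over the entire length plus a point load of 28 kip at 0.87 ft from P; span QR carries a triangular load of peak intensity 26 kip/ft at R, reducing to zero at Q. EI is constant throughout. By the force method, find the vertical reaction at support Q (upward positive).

R_Q = 125.2 kip

Insert a hinge at Q; M_Q is the redundant, and each span becomes simply supported.
Discontinuity in slope at Q on the released structure — sum the simple-span end rotations:
  span PQ: UDL 19: wL³/(24EI) = 111.3/EI
  span PQ: point load 28 at a = 0.87: Pab(L + a)/(6LEI) = 20.52/EI
  span QR: triangular load, peak 26: 7w₀L³/(360EI) = 368.6/EI
  relative rotation θ_0 = (131.8 + 368.6)/EI = 500.4/EI
A unit hogging moment at Q produces rotation L₁/(3EI) + L₂/(3EI) = 4.733/EI.
Compatibility: M_Q·(L₁+L₂)/(3EI) = θ_0, giving M_Q = 105.7 kip·ft (hogging).
Span PQ, ΣM about P with M_Q applied at Q: R_Q^{PQ}·5.2 = 281.2 + 105.7, so R_Q^{PQ} = 74.41 kip and R_P = 126.8 − 74.41 = 52.39 kip.
Span QR, ΣM about R: R_Q^{QR}·9 = 351 + 105.7, so R_Q^{QR} = 50.75 kip and R_R = 117 − 50.75 = 66.25 kip.
R_Q = 74.41 + 50.75 = 125.2 kip.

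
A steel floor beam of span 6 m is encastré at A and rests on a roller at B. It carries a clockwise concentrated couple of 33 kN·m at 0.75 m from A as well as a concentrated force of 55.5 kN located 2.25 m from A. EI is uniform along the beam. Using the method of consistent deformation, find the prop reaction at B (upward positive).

R_B = 12.18 kN

Release the roller at B. Primary structure: cantilever fixed at A.
Free-end deflection of the primary structure under the applied loading (downward +):
  clockwise couple 33 at a = 0.75: M₀a(2L − a)/(2EI) = 139.2/EI
  point load 55.5 at a = 2.25: Pa²(3L − a)/(6EI) = 737.5/EI
  δ_0 = 876.8/EI
Flexibility coefficient — unit upward force at B: δ_{BB} = L³/(3EI) = 72/EI.
The prop prevents deflection at B: R_B = δ_0/δ_{BB} = 876.8/72 = 12.18 kN.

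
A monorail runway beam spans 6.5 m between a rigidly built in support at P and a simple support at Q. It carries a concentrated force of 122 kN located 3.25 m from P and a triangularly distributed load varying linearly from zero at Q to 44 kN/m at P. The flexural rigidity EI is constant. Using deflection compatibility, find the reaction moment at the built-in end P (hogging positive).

Take the reaction at Q as the redundant and release it; the primary structure is a cantilever fixed at P.
Free-end deflection of the primary structure under the applied loading (downward +):
  point load 122 at a = 3.25: Pa²(3L − a)/(6EI) = 3490/EI
  triangular load, peak 44 at the fixed end: w₀L⁴/(30EI) = 2618/EI
  δ_0 = 6108/EI
Flexibility coefficient — unit upward force at Q: δ_{QQ} = L³/(3EI) = 91.54/EI.
Compatibility at Q: δ_0 − R_Q·δ_{QQ} = 0, so R_Q = 6108/91.54 = 66.72 kN.
Moment equilibrium about P: M_P = Σ(load moments about P) − R_Q·L = 706.3 − 66.72×6.5 = 272.6 kN·m.

M_P = 272.6 kN·m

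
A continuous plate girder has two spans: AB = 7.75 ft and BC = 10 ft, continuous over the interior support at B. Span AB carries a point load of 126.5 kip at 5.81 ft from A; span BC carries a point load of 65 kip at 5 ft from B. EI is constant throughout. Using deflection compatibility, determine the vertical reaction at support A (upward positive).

R_A = 13.74 kip

Insert a hinge at B; M_B is the redundant, and each span becomes simply supported.
Rotations at B on the released spans (each span's end-slope, ×1/EI):
  span AB: point load 126.5 at a = 5.81: Pab(L + a)/(6LEI) = 415.8/EI
  span BC: point load 65 at a = 5: Pab(L + b)/(6LEI) = 406.2/EI
  relative rotation θ_0 = (415.8 + 406.2)/EI = 822/EI
A unit hogging moment at B produces rotation L₁/(3EI) + L₂/(3EI) = 5.917/EI.
Slope continuity at B: θ_0 = M_B·5.917/EI, so M_B = 822/5.917 = 138.9 kip·ft (hogging).
Span AB, ΣM about A with M_B applied at B: R_B^{AB}·7.75 = 735 + 138.9, so R_B^{AB} = 112.8 kip and R_A = 126.5 − 112.8 = 13.74 kip.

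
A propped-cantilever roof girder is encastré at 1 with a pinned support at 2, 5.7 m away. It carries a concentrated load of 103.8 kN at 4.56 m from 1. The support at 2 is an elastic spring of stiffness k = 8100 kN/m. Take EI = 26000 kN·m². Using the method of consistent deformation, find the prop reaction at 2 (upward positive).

Take the reaction at 2 as the redundant and release it; the primary structure is a cantilever fixed at 1.
Downward deflection at the released point 2 due to the loads:
  point load 103.8 at a = 4.56: Pa²(3L − a)/(6EI) = 4511/EI
Flexibility coefficient — unit upward force at 2: δ_{22} = L³/(3EI) = 61.73/EI.
With EI = 26000 kN·m²: δ_0 = 0.1735 m and δ_{22} = 0.002374 m/kN.
Compatibility — the spring shortens by R_2/k under the reaction it provides: δ_0 − R_2·δ_{22} = R_2/k. With 1/k = 0.000123 m/kN, R_2 = δ_0 / (δ_{22} + 1/k) = 0.1735 / (0.002374 + 0.000123) = 69.46 kN.

R_2 = 69.46 kN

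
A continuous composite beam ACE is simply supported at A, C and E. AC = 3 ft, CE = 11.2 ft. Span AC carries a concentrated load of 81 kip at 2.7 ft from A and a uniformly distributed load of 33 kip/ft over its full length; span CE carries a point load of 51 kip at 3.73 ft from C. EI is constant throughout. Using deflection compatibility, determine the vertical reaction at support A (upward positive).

R_A = 25.72 kip

Insert a hinge at C; M_C is the redundant, and each span becomes simply supported.
Rotations at C on the released spans (each span's end-slope, ×1/EI):
  span AC: point load 81 at a = 2.7: Pab(L + a)/(6LEI) = 20.78/EI
  span AC: UDL 33: wL³/(24EI) = 37.12/EI
  span CE: point load 51 at a = 3.73: Pab(L + b)/(6LEI) = 394.8/EI
  relative rotation θ_0 = (57.9 + 394.8)/EI = 452.7/EI
A unit hogging moment at C produces rotation L₁/(3EI) + L₂/(3EI) = 4.733/EI.
Compatibility: M_C·(L₁+L₂)/(3EI) = θ_0, giving M_C = 95.64 kip·ft (hogging).
Span AC, ΣM about A with M_C applied at C: R_C^{AC}·3 = 367.2 + 95.64, so R_C^{AC} = 154.3 kip and R_A = 180 − 154.3 = 25.72 kip.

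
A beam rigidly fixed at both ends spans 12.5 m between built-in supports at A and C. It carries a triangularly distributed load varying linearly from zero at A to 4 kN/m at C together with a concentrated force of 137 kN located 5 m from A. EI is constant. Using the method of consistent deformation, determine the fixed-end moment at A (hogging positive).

M_A = 267.4 kN·m

Release both end moments; the primary structure is a simply-supported span AC with redundants M_A and M_C.
On the primary (simply-supported) span, the end slopes from the loading are:
  at A: triangular load, peak 4: 7w₀L³/(360EI) = 151.9/EI
  at C: triangular load, peak 4: w₀L³/(45EI) = 173.6/EI
  at A: point load 137 at a = 5: Pab(L + b)/(6LEI) = 1370/EI
  at C: point load 137 at a = 5: Pab(L + a)/(6LEI) = 1199/EI
  θ_A0 = 1522/EI,  θ_C0 = 1372/EI
Flexibility coefficients: a unit moment at one end gives L/(3EI) there and L/(6EI) at the far end, so f₁₁ = f₂₂ = 4.167/EI and f₁₂ = f₂₁ = 2.083/EI.
Compatibility — zero rotation at each built-in end:
  4.167 M_A + 2.083 M_C = 1522
  2.083 M_A + 4.167 M_C = 1372
Solving the pair gives M_A = 267.4 kN·m and M_C = 195.7 kN·m (hogging).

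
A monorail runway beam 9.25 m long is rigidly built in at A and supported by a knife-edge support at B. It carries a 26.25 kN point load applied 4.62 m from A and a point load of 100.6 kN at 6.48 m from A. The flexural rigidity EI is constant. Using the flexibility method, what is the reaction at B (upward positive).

Take the reaction at B as the redundant and release it; the primary structure is a cantilever fixed at A.
Deflection at B on the released cantilever, summing each load's contribution:
  point load 26.25 at a = 4.62: Pa²(3L − a)/(6EI) = 2160/EI
  point load 100.6 at a = 6.48: Pa²(3L − a)/(6EI) = 14975/EI
  δ_0 = 17135/EI
Flexibility coefficient — unit upward force at B: δ_{BB} = L³/(3EI) = 263.8/EI.
The prop prevents deflection at B: R_B = δ_0/δ_{BB} = 17135/263.8 = 64.95 kN.

R_B = 64.95 kN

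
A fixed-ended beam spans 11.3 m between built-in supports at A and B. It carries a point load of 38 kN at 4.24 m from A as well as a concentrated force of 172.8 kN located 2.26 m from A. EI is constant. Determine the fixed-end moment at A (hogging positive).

M_A = 312.8 kN·m

Take the two fixed-end moments M_A, M_B as redundants; the released structure is the simple span AB.
On the primary (simply-supported) span, the end slopes from the loading are:
  at A: point load 38 at a = 4.24: Pab(L + b)/(6LEI) = 308/EI
  at B: point load 38 at a = 4.24: Pab(L + a)/(6LEI) = 260.7/EI
  at A: point load 172.8 at a = 2.26: Pab(L + b)/(6LEI) = 1059/EI
  at B: point load 172.8 at a = 2.26: Pab(L + a)/(6LEI) = 706.1/EI
  θ_A0 = 1367/EI,  θ_B0 = 966.8/EI
Flexibility coefficients: a unit moment at one end gives L/(3EI) there and L/(6EI) at the far end, so f₁₁ = f₂₂ = 3.767/EI and f₁₂ = f₂₁ = 1.883/EI.
Compatibility — zero rotation at each built-in end:
  3.767 M_A + 1.883 M_B = 1367
  1.883 M_A + 3.767 M_B = 966.8
Solving the pair gives M_A = 312.8 kN·m and M_B = 100.3 kN·m (hogging).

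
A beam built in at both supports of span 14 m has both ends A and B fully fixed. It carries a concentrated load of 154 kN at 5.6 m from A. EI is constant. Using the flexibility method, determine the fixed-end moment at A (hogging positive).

Release both end moments; the primary structure is a simply-supported span AB with redundants M_A and M_B.
On the primary (simply-supported) span, the end slopes from the loading are:
  at A: point load 154 at a = 5.6: Pab(L + b)/(6LEI) = 1932/EI
  at B: point load 154 at a = 5.6: Pab(L + a)/(6LEI) = 1690/EI
  θ_A0 = 1932/EI,  θ_B0 = 1690/EI
Flexibility coefficients: a unit moment at one end gives L/(3EI) there and L/(6EI) at the far end, so f₁₁ = f₂₂ = 4.667/EI and f₁₂ = f₂₁ = 2.333/EI.
Compatibility — zero rotation at each built-in end:
  4.667 M_A + 2.333 M_B = 1932
  2.333 M_A + 4.667 M_B = 1690
Solving the pair gives M_A = 310.5 kN·m and M_B = 207 kN·m (hogging).

M_A = 310.5 kN·m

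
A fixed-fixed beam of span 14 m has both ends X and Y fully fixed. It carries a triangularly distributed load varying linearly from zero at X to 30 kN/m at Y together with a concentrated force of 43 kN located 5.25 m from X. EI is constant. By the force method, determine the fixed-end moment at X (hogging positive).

Take the two fixed-end moments M_X, M_Y as redundants; the released structure is the simple span XY.
On the primary (simply-supported) span, the end slopes from the loading are:
  at X: triangular load, peak 30: 7w₀L³/(360EI) = 1601/EI
  at Y: triangular load, peak 30: w₀L³/(45EI) = 1829/EI
  at X: point load 43 at a = 5.25: Pab(L + b)/(6LEI) = 535/EI
  at Y: point load 43 at a = 5.25: Pab(L + a)/(6LEI) = 452.7/EI
  θ_X0 = 2136/EI,  θ_Y0 = 2282/EI
Flexibility coefficients: a unit moment at one end gives L/(3EI) there and L/(6EI) at the far end, so f₁₁ = f₂₂ = 4.667/EI and f₁₂ = f₂₁ = 2.333/EI.
Compatibility — zero rotation at each built-in end:
  4.667 M_X + 2.333 M_Y = 2136
  2.333 M_X + 4.667 M_Y = 2282
Solving the pair gives M_X = 284.2 kN·m and M_Y = 346.9 kN·m (hogging).

M_X = 284.2 kN·m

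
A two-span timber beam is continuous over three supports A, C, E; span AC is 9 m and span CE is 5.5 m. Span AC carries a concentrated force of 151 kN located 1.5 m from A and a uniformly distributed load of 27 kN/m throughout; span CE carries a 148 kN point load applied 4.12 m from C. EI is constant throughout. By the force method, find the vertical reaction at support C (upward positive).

R_C = 264.2 kN

Release continuity at C by inserting a hinge; the redundant is the internal moment M_C. The primary structure is two simply-supported spans AC and CE.
Rotations at C on the released spans (each span's end-slope, ×1/EI):
  span AC: point load 151 at a = 1.5: Pab(L + a)/(6LEI) = 330.3/EI
  span AC: UDL 27: wL³/(24EI) = 820.1/EI
  span CE: point load 148 at a = 4.12: Pab(L + b)/(6LEI) = 175.4/EI
  relative rotation θ_0 = (1150 + 175.4)/EI = 1326/EI
A unit hogging moment at C produces rotation L₁/(3EI) + L₂/(3EI) = 4.833/EI.
Compatibility: M_C·(L₁+L₂)/(3EI) = θ_0, giving M_C = 274.3 kN·m (hogging).
Span AC, ΣM about A with M_C applied at C: R_C^{AC}·9 = 1320 + 274.3, so R_C^{AC} = 177.1 kN and R_A = 394 − 177.1 = 216.9 kN.
Span CE, ΣM about E: R_C^{CE}·5.5 = 204.2 + 274.3, so R_C^{CE} = 87.01 kN and R_E = 148 − 87.01 = 60.99 kN.
R_C = 177.1 + 87.01 = 264.2 kN.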